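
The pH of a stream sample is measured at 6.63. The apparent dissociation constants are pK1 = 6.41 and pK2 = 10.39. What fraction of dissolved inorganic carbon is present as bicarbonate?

α₁ = 1 / (1 + [H⁺]/K1 + K2/[H⁺]) = 1 / (1 + 10^-0.22 + 10^-3.76)
   = 1 / (1 + 0.60256 + 0.00017378) = 1/1.6027 = 0.6239

α₁ = 0.624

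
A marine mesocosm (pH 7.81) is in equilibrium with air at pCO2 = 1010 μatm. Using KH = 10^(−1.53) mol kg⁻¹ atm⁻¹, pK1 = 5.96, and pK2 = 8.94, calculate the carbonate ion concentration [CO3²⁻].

[CO2*] = KH · pCO2 = 10^(−1.53) × 1010×10^-6 = 2.981×10^-5 mol/kg
α₀ = 1/(1 + K1/[H⁺] + K1K2/[H⁺]²) = 1/(1 + 10^+1.85 + 10^+0.72) = 0.01298
DIC = [CO2*]/α₀ = 2.981×10^-5 / 0.01298 = 2.296 mmol/kg
[CO3²⁻] = α₂·DIC; α₂ = 0.06812, so [CO3²⁻] = 0.06812 × 2.296 = 0.156 mmol/kg

[CO3²⁻] = 0.156 mmol/kg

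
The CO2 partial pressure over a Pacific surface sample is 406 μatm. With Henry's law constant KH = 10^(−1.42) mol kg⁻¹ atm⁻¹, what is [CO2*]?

[CO2*] = 15.4 μmol/kg

KH = 10^(−1.42) = 3.802×10^-2 mol kg⁻¹ atm⁻¹
[CO2*] = KH · pCO2 = 3.802×10^-2 × 406×10^-6 atm = 1.54×10^-5 mol/kg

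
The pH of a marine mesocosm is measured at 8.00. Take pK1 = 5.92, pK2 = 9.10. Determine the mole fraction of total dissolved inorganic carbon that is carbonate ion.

α₂ = 0.0730

α₂ = 1 / (1 + [H⁺]/K2 + [H⁺]²/(K1K2)) = 1 / (1 + 10^+1.10 + 10^-0.98)
   = 1 / (1 + 12.589 + 0.10471) = 1/13.694 = 0.07302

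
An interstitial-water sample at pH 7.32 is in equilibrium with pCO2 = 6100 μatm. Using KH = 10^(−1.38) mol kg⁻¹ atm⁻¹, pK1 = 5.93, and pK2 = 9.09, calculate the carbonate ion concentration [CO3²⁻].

[CO2*] = KH · pCO2 = 10^(−1.38) × 6100×10^-6 = 2.543×10^-4 mol/kg
α₀ = 1/(1 + K1/[H⁺] + K1K2/[H⁺]²) = 1/(1 + 10^+1.39 + 10^-0.38) = 0.03851
DIC = [CO2*]/α₀ = 2.543×10^-4 / 0.03851 = 6.602 mmol/kg
[CO3²⁻] = α₂·DIC; α₂ = 0.01606, so [CO3²⁻] = 0.01606 × 6.602 = 0.106 mmol/kg

[CO3²⁻] = 0.106 mmol/kg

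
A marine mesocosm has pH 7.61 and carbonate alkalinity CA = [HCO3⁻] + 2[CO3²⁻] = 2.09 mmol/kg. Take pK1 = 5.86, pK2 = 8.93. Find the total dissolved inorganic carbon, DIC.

CA = [HCO3⁻] + 2[CO3²⁻] = (α₁ + 2α₂)·DIC
At pH 7.61: [H⁺]/K1 = 10^-1.75 = 0.017783, K2/[H⁺] = 10^-1.32 = 0.047863
α₁ = 1/(1 + 0.017783 + 0.047863) = 1/1.0656 = 0.9384; α₂ = α₁·K2/[H⁺] = 0.04491
α₁ + 2α₂ = 1.0282
DIC = CA / (α₁ + 2α₂) = 2.09 / 1.0282 = 2.03 mmol/kg

DIC = 2.03 mmol/kg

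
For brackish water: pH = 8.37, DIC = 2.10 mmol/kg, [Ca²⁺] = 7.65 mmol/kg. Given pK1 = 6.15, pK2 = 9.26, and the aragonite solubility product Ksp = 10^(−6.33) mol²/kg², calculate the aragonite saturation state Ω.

Ω = 3.90

α₂ = 1 / (1 + [H⁺]/K2 + [H⁺]²/(K1K2)) = 1 / (1 + 10^+0.89 + 10^-1.33)
   = 1 / (1 + 7.7625 + 0.046774) = 1/8.8092 = 0.1135
[CO3²⁻] = α₂ × DIC = 0.1135 × 2.10 = 0.2384 mmol/kg
Ksp = 10^(−6.33) = 4.677×10^-7
Ω = [Ca²⁺][CO3²⁻]/Ksp = (7.65×10^-3)(2.384×10^-4) / 4.677×10^-7 = 3.90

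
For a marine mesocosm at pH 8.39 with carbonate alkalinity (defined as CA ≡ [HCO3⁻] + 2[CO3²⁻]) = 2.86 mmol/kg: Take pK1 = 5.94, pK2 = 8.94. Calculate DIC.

CA = [HCO3⁻] + 2[CO3²⁻] = (α₁ + 2α₂)·DIC
At pH 8.39: [H⁺]/K1 = 10^-2.45 = 0.0035481, K2/[H⁺] = 10^-0.55 = 0.28184
α₁ = 1/(1 + 0.0035481 + 0.28184) = 1/1.2854 = 0.7780; α₂ = α₁·K2/[H⁺] = 0.2193
α₁ + 2α₂ = 1.2165
DIC = CA / (α₁ + 2α₂) = 2.86 / 1.2165 = 2.35 mmol/kg

DIC = 2.35 mmol/kg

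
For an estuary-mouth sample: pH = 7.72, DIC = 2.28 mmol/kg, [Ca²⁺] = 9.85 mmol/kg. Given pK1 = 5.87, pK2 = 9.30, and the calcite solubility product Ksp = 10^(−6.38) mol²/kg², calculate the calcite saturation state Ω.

Ω = 1.36

α₂ = 1 / (1 + [H⁺]/K2 + [H⁺]²/(K1K2)) = 1 / (1 + 10^+1.58 + 10^-0.27)
   = 1 / (1 + 38.019 + 0.53703) = 1/39.556 = 0.02528
[CO3²⁻] = α₂ × DIC = 0.02528 × 2.28 = 0.05764 mmol/kg
Ksp = 10^(−6.38) = 4.169×10^-7
Ω = [Ca²⁺][CO3²⁻]/Ksp = (9.85×10^-3)(5.764×10^-5) / 4.169×10^-7 = 1.36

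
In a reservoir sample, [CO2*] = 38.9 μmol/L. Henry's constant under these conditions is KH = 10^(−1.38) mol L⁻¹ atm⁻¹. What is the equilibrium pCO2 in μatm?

KH = 10^(−1.38) = 4.169×10^-2 mol L⁻¹ atm⁻¹
pCO2 = [CO2*]/KH = 38.9×10^-6 / 4.169×10^-2 = 9.33×10^-4 atm = 933 μatm

pCO2 = 933 μatm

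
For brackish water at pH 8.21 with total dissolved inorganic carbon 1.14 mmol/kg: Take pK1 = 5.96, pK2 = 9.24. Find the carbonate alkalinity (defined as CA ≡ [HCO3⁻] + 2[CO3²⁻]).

CA = [HCO3⁻] + 2[CO3²⁻] = (α₁ + 2α₂)·DIC
At pH 8.21: [H⁺]/K1 = 10^-2.25 = 0.0056234, K2/[H⁺] = 10^-1.03 = 0.093325
α₁ = 1/(1 + 0.0056234 + 0.093325) = 1/1.0989 = 0.9100; α₂ = α₁·K2/[H⁺] = 0.08492
α₁ + 2α₂ = 1.0798
CA = 1.0798 × 1.14 = 1.23 mmol/kg

CA = 1.23 mmol/kg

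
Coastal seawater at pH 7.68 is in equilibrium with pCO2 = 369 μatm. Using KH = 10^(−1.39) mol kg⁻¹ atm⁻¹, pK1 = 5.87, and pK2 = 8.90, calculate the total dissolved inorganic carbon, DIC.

[CO2*] = KH · pCO2 = 10^(−1.39) × 369×10^-6 = 1.503×10^-5 mol/kg
α₀ = 1/(1 + K1/[H⁺] + K1K2/[H⁺]²) = 1/(1 + 10^+1.81 + 10^+0.59) = 0.01440
DIC = [CO2*]/α₀ = 1.503×10^-5 / 0.01440 = 1.04 mmol/kg

DIC = 1.04 mmol/kg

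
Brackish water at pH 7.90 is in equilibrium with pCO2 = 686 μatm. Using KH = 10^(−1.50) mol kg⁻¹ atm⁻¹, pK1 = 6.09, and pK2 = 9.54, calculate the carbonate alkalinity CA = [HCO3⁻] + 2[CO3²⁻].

CA = 1.46 mmol/kg

[CO2*] = KH · pCO2 = 10^(−1.50) × 686×10^-6 = 2.169×10^-5 mol/kg
α₀ = 1/(1 + K1/[H⁺] + K1K2/[H⁺]²) = 1/(1 + 10^+1.81 + 10^+0.17) = 0.01492
DIC = [CO2*]/α₀ = 2.169×10^-5 / 0.01492 = 1.454 mmol/kg
CA = (α₁ + 2α₂)·DIC = (0.9630 + 2×0.02206) × 1.454 = 1.46 mmol/kg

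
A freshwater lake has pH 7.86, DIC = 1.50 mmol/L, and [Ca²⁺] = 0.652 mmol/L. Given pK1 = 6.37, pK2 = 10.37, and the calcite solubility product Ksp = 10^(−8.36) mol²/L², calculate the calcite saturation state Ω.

Ω = 0.669

α₂ = 1 / (1 + [H⁺]/K2 + [H⁺]²/(K1K2)) = 1 / (1 + 10^+2.51 + 10^+1.02)
   = 1 / (1 + 323.59 + 10.471) = 1/335.06 = 0.002984
[CO3²⁻] = α₂ × DIC = 0.002984 × 1.50 = 0.004477 mmol/L = 4.477 μmol/L
Ksp = 10^(−8.36) = 4.365×10^-9
Ω = [Ca²⁺][CO3²⁻]/Ksp = (0.652×10^-3)(4.477×10^-6) / 4.365×10^-9 = 0.669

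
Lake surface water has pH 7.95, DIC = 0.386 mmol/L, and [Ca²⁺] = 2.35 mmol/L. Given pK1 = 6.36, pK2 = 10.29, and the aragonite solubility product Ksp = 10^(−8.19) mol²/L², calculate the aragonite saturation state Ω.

Ω = 0.623

α₂ = 1 / (1 + [H⁺]/K2 + [H⁺]²/(K1K2)) = 1 / (1 + 10^+2.34 + 10^+0.75)
   = 1 / (1 + 218.78 + 5.6234) = 1/225.40 = 0.004437
[CO3²⁻] = α₂ × DIC = 0.004437 × 0.386 = 0.001713 mmol/L = 1.713 μmol/L
Ksp = 10^(−8.19) = 6.457×10^-9
Ω = [Ca²⁺][CO3²⁻]/Ksp = (2.35×10^-3)(1.713×10^-6) / 6.457×10^-9 = 0.623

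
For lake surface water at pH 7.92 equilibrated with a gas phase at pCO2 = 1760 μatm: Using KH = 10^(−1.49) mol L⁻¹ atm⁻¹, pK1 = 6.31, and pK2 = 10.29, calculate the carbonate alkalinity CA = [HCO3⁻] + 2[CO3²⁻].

CA = 2.34 mmol/L

[CO2*] = KH · pCO2 = 10^(−1.49) × 1760×10^-6 = 5.695×10^-5 mol/L
α₀ = 1/(1 + K1/[H⁺] + K1K2/[H⁺]²) = 1/(1 + 10^+1.61 + 10^-0.76) = 0.02386
DIC = [CO2*]/α₀ = 5.695×10^-5 / 0.02386 = 2.387 mmol/L
CA = (α₁ + 2α₂)·DIC = (0.9720 + 2×0.004146) × 2.387 = 2.34 mmol/L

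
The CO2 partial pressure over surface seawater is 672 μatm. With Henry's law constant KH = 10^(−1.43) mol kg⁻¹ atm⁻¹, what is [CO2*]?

[CO2*] = 25.0 μmol/kg

KH = 10^(−1.43) = 3.715×10^-2 mol kg⁻¹ atm⁻¹
[CO2*] = KH · pCO2 = 3.715×10^-2 × 672×10^-6 atm = 2.50×10^-5 mol/kg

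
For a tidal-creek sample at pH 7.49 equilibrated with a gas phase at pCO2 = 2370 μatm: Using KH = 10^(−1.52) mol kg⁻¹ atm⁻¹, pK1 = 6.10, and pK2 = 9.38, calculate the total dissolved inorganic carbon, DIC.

[CO2*] = KH · pCO2 = 10^(−1.52) × 2370×10^-6 = 7.157×10^-5 mol/kg
α₀ = 1/(1 + K1/[H⁺] + K1K2/[H⁺]²) = 1/(1 + 10^+1.39 + 10^-0.50) = 0.03866
DIC = [CO2*]/α₀ = 7.157×10^-5 / 0.03866 = 1.85 mmol/kg

DIC = 1.85 mmol/kg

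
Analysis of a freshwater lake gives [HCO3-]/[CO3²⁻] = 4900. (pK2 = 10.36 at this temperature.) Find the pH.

pH = 6.67

From K2 = [H⁺][CO3²⁻]/[HCO3-]:  pH = pK2 − log₁₀([HCO3-]/[CO3²⁻])
log₁₀(4900) = +3.690
pH = 10.36 − (+3.690) = 6.67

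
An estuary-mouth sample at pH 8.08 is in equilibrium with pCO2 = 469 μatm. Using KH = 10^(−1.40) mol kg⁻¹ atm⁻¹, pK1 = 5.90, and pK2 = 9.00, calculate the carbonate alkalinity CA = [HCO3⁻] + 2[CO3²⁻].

CA = 3.51 mmol/kg

[CO2*] = KH · pCO2 = 10^(−1.40) × 469×10^-6 = 1.867×10^-5 mol/kg
α₀ = 1/(1 + K1/[H⁺] + K1K2/[H⁺]²) = 1/(1 + 10^+2.18 + 10^+1.26) = 0.005863
DIC = [CO2*]/α₀ = 1.867×10^-5 / 0.005863 = 3.184 mmol/kg
CA = (α₁ + 2α₂)·DIC = (0.8874 + 2×0.1067) × 3.184 = 3.51 mmol/kg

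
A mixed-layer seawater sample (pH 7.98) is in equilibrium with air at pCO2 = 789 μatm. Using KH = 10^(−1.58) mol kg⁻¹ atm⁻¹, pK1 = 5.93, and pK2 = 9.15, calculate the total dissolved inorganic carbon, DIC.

DIC = 2.51 mmol/kg

[CO2*] = KH · pCO2 = 10^(−1.58) × 789×10^-6 = 2.075×10^-5 mol/kg
α₀ = 1/(1 + K1/[H⁺] + K1K2/[H⁺]²) = 1/(1 + 10^+2.05 + 10^+0.88) = 0.008279
DIC = [CO2*]/α₀ = 2.075×10^-5 / 0.008279 = 2.51 mmol/kg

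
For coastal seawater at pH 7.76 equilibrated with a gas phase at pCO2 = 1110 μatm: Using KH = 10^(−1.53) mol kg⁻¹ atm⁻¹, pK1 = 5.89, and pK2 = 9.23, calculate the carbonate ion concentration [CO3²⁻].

[CO3²⁻] = 0.0823 mmol/kg

[CO2*] = KH · pCO2 = 10^(−1.53) × 1110×10^-6 = 3.276×10^-5 mol/kg
α₀ = 1/(1 + K1/[H⁺] + K1K2/[H⁺]²) = 1/(1 + 10^+1.87 + 10^+0.40) = 0.01288
DIC = [CO2*]/α₀ = 3.276×10^-5 / 0.01288 = 2.543 mmol/kg
[CO3²⁻] = α₂·DIC; α₂ = 0.03235, so [CO3²⁻] = 0.03235 × 2.543 = 0.0823 mmol/kg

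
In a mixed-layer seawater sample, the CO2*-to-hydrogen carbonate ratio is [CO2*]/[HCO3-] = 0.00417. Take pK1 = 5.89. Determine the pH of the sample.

pH = 8.27

From K1 = [H⁺][HCO3-]/[CO2*]:  pH = pK1 − log₁₀([CO2*]/[HCO3-])
log₁₀(0.00417) = -2.380
pH = 5.89 − (-2.380) = 8.27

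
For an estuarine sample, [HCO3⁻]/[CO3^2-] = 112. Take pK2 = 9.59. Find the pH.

pH = 7.54

From K2 = [H⁺][CO3^2-]/[HCO3⁻]:  pH = pK2 − log₁₀([HCO3⁻]/[CO3^2-])
log₁₀(112) = +2.049
pH = 9.59 − (+2.049) = 7.54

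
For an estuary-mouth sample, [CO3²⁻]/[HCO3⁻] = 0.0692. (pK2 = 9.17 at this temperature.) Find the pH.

From K2 = [H⁺][CO3²⁻]/[HCO3⁻]:  pH = pK2 + log₁₀([CO3²⁻]/[HCO3⁻])
log₁₀(0.0692) = -1.160
pH = 9.17 + (-1.160) = 8.01

pH = 8.01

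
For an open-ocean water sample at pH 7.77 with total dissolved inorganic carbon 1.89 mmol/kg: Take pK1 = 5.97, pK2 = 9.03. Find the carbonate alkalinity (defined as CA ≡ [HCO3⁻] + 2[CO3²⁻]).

CA = 1.96 mmol/kg

CA = [HCO3⁻] + 2[CO3²⁻] = (α₁ + 2α₂)·DIC
At pH 7.77: [H⁺]/K1 = 10^-1.80 = 0.015849, K2/[H⁺] = 10^-1.26 = 0.054954
α₁ = 1/(1 + 0.015849 + 0.054954) = 1/1.0708 = 0.9339; α₂ = α₁·K2/[H⁺] = 0.05132
α₁ + 2α₂ = 1.0365
CA = 1.0365 × 1.89 = 1.96 mmol/kg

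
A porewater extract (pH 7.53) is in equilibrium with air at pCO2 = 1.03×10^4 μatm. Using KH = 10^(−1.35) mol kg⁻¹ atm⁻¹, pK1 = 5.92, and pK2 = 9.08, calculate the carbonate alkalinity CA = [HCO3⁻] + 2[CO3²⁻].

CA = 19.8 mmol/kg

[CO2*] = KH · pCO2 = 10^(−1.35) × 1.03×10^4×10^-6 = 4.601×10^-4 mol/kg
α₀ = 1/(1 + K1/[H⁺] + K1K2/[H⁺]²) = 1/(1 + 10^+1.61 + 10^+0.06) = 0.02332
DIC = [CO2*]/α₀ = 4.601×10^-4 / 0.02332 = 19.73 mmol/kg
CA = (α₁ + 2α₂)·DIC = (0.9499 + 2×0.02677) × 19.73 = 19.8 mmol/kg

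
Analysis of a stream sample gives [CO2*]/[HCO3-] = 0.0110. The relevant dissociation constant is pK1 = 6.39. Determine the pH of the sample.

pH = 8.35

From K1 = [H⁺][HCO3-]/[CO2*]:  pH = pK1 − log₁₀([CO2*]/[HCO3-])
log₁₀(0.0110) = -1.959
pH = 6.39 − (-1.959) = 8.35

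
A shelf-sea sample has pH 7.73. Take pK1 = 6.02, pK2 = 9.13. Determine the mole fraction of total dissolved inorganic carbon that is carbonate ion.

α₂ = 0.0376

α₂ = 1 / (1 + [H⁺]/K2 + [H⁺]²/(K1K2)) = 1 / (1 + 10^+1.40 + 10^-0.31)
   = 1 / (1 + 25.119 + 0.48978) = 1/26.609 = 0.03758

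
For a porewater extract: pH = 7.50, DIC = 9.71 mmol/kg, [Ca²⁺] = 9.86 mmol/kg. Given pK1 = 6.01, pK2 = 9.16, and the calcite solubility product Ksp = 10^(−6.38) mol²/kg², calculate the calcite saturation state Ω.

α₂ = 1 / (1 + [H⁺]/K2 + [H⁺]²/(K1K2)) = 1 / (1 + 10^+1.66 + 10^+0.17)
   = 1 / (1 + 45.709 + 1.4791) = 1/48.188 = 0.02075
[CO3²⁻] = α₂ × DIC = 0.02075 × 9.71 = 0.2015 mmol/kg
Ksp = 10^(−6.38) = 4.169×10^-7
Ω = [Ca²⁺][CO3²⁻]/Ksp = (9.86×10^-3)(2.015×10^-4) / 4.169×10^-7 = 4.77

Ω = 4.77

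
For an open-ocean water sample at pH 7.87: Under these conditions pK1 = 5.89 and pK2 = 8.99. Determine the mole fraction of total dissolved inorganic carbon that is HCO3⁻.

α₁ = 1 / (1 + [H⁺]/K1 + K2/[H⁺]) = 1 / (1 + 10^-1.98 + 10^-1.12)
   = 1 / (1 + 0.010471 + 0.075858) = 1/1.0863 = 0.9205

α₁ = 0.921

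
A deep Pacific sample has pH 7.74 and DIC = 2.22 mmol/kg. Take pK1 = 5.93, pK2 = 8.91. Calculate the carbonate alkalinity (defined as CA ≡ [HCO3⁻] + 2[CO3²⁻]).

CA = 2.33 mmol/kg

CA = [HCO3⁻] + 2[CO3²⁻] = (α₁ + 2α₂)·DIC
At pH 7.74: [H⁺]/K1 = 10^-1.81 = 0.015488, K2/[H⁺] = 10^-1.17 = 0.067608
α₁ = 1/(1 + 0.015488 + 0.067608) = 1/1.0831 = 0.9233; α₂ = α₁·K2/[H⁺] = 0.06242
α₁ + 2α₂ = 1.0481
CA = 1.0481 × 2.22 = 2.33 mmol/kg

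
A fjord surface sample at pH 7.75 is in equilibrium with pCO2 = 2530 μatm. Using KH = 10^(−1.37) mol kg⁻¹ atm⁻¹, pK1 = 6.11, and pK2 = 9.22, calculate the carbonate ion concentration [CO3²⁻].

[CO2*] = KH · pCO2 = 10^(−1.37) × 2530×10^-6 = 1.079×10^-4 mol/kg
α₀ = 1/(1 + K1/[H⁺] + K1K2/[H⁺]²) = 1/(1 + 10^+1.64 + 10^+0.17) = 0.02168
DIC = [CO2*]/α₀ = 1.079×10^-4 / 0.02168 = 4.979 mmol/kg
[CO3²⁻] = α₂·DIC; α₂ = 0.03206, so [CO3²⁻] = 0.03206 × 4.979 = 0.160 mmol/kg

[CO3²⁻] = 0.160 mmol/kg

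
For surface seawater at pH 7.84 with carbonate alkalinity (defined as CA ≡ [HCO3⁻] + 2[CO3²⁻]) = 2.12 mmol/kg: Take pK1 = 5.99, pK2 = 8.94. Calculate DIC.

CA = [HCO3⁻] + 2[CO3²⁻] = (α₁ + 2α₂)·DIC
At pH 7.84: [H⁺]/K1 = 10^-1.85 = 0.014125, K2/[H⁺] = 10^-1.10 = 0.079433
α₁ = 1/(1 + 0.014125 + 0.079433) = 1/1.0936 = 0.9144; α₂ = α₁·K2/[H⁺] = 0.07264
α₁ + 2α₂ = 1.0597
DIC = CA / (α₁ + 2α₂) = 2.12 / 1.0597 = 2.00 mmol/kg

DIC = 2.00 mmol/kg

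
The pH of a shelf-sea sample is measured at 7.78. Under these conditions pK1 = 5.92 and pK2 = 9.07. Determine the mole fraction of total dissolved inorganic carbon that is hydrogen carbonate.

α₁ = 0.939

α₁ = 1 / (1 + [H⁺]/K1 + K2/[H⁺]) = 1 / (1 + 10^-1.86 + 10^-1.29)
   = 1 / (1 + 0.013804 + 0.051286) = 1/1.0651 = 0.9389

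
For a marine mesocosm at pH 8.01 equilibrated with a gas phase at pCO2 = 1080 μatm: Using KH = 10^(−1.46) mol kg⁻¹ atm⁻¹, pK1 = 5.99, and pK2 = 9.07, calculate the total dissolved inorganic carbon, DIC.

DIC = 4.30 mmol/kg

[CO2*] = KH · pCO2 = 10^(−1.46) × 1080×10^-6 = 3.745×10^-5 mol/kg
α₀ = 1/(1 + K1/[H⁺] + K1K2/[H⁺]²) = 1/(1 + 10^+2.02 + 10^+0.96) = 0.008708
DIC = [CO2*]/α₀ = 3.745×10^-5 / 0.008708 = 4.30 mmol/kg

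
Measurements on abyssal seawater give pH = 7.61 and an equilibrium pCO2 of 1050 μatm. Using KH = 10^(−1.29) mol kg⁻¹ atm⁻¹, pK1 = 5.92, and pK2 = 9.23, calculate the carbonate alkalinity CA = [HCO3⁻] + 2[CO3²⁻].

CA = 2.76 mmol/kg

[CO2*] = KH · pCO2 = 10^(−1.29) × 1050×10^-6 = 5.385×10^-5 mol/kg
α₀ = 1/(1 + K1/[H⁺] + K1K2/[H⁺]²) = 1/(1 + 10^+1.69 + 10^+0.07) = 0.01955
DIC = [CO2*]/α₀ = 5.385×10^-5 / 0.01955 = 2.755 mmol/kg
CA = (α₁ + 2α₂)·DIC = (0.9575 + 2×0.02297) × 2.755 = 2.76 mmol/kg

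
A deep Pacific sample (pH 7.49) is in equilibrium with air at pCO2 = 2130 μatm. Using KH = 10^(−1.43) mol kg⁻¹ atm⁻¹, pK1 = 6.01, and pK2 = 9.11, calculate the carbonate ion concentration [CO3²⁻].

[CO3²⁻] = 0.0573 mmol/kg

[CO2*] = KH · pCO2 = 10^(−1.43) × 2130×10^-6 = 7.914×10^-5 mol/kg
α₀ = 1/(1 + K1/[H⁺] + K1K2/[H⁺]²) = 1/(1 + 10^+1.48 + 10^-0.14) = 0.03132
DIC = [CO2*]/α₀ = 7.914×10^-5 / 0.03132 = 2.526 mmol/kg
[CO3²⁻] = α₂·DIC; α₂ = 0.02269, so [CO3²⁻] = 0.02269 × 2.526 = 0.0573 mmol/kg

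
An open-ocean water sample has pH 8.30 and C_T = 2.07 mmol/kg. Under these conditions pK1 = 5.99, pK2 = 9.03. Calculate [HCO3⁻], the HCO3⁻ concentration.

α₁ = 1 / (1 + [H⁺]/K1 + K2/[H⁺]) = 1 / (1 + 10^-2.31 + 10^-0.73)
   = 1 / (1 + 0.0048978 + 0.18621) = 1/1.1911 = 0.8396
[HCO3⁻] = α₁ × DIC = 0.8396 × 2.07 = 1.74 mmol/kg

[HCO3⁻] = 1.74 mmol/kg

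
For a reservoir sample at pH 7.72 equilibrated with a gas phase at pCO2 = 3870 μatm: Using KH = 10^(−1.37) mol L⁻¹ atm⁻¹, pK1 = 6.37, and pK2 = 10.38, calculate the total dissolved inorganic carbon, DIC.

[CO2*] = KH · pCO2 = 10^(−1.37) × 3870×10^-6 = 1.651×10^-4 mol/L
α₀ = 1/(1 + K1/[H⁺] + K1K2/[H⁺]²) = 1/(1 + 10^+1.35 + 10^-1.31) = 0.04267
DIC = [CO2*]/α₀ = 1.651×10^-4 / 0.04267 = 3.87 mmol/L

DIC = 3.87 mmol/L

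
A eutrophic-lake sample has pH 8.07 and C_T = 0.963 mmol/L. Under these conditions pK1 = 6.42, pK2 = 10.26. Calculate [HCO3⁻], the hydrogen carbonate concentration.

α₁ = 1 / (1 + [H⁺]/K1 + K2/[H⁺]) = 1 / (1 + 10^-1.65 + 10^-2.19)
   = 1 / (1 + 0.022387 + 0.0064565) = 1/1.0288 = 0.9720
[HCO3⁻] = α₁ × DIC = 0.9720 × 0.963 = 0.936 mmol/L

[HCO3⁻] = 0.936 mmol/L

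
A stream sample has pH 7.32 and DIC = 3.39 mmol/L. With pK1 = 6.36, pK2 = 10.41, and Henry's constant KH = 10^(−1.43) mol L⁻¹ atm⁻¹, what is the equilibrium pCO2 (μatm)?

α₀ = 1 / (1 + K1/[H⁺] + K1K2/[H⁺]²) = 1 / (1 + 10^+0.96 + 10^-2.13)
   = 1 / (1 + 9.1201 + 0.0074131) = 1/10.128 = 0.09874
[CO2*] = α₀ × DIC = 0.09874 × 3.39 = 0.3347 mmol/L
pCO2 = [CO2*]/KH = 3.347×10^-4 / 3.715×10^-2 = 9010 μatm

pCO2 = 9010 μatm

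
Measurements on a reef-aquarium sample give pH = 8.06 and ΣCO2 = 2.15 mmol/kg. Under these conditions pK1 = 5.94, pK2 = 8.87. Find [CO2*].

α₀ = 1 / (1 + K1/[H⁺] + K1K2/[H⁺]²) = 1 / (1 + 10^+2.12 + 10^+1.31)
   = 1 / (1 + 131.83 + 20.417) = 1/153.24 = 0.006526
[CO2*] = α₀ × DIC = 0.006526 × 2.15 = 0.0140 mmol/kg = 14.0 μmol/kg

[CO2*] = 14.0 μmol/kg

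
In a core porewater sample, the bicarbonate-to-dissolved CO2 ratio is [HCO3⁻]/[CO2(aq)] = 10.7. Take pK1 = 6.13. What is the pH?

pH = 7.16

From K1 = [H⁺][HCO3⁻]/[CO2(aq)]:  pH = pK1 + log₁₀([HCO3⁻]/[CO2(aq)])
log₁₀(10.7) = +1.029
pH = 6.13 + (+1.029) = 7.16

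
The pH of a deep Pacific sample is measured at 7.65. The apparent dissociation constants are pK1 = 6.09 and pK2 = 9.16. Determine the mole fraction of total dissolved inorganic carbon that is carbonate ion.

α₂ = 1 / (1 + [H⁺]/K2 + [H⁺]²/(K1K2)) = 1 / (1 + 10^+1.51 + 10^-0.05)
   = 1 / (1 + 32.359 + 0.89125) = 1/34.251 = 0.02920

α₂ = 0.0292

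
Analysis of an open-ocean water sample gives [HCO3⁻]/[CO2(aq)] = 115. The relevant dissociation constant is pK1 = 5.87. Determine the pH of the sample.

From K1 = [H⁺][HCO3⁻]/[CO2(aq)]:  pH = pK1 + log₁₀([HCO3⁻]/[CO2(aq)])
log₁₀(115) = +2.061
pH = 5.87 + (+2.061) = 7.93

pH = 7.93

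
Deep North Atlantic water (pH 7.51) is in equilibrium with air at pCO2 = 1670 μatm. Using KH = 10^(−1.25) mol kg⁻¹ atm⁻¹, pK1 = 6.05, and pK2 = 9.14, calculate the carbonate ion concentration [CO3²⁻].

[CO2*] = KH · pCO2 = 10^(−1.25) × 1670×10^-6 = 9.391×10^-5 mol/kg
α₀ = 1/(1 + K1/[H⁺] + K1K2/[H⁺]²) = 1/(1 + 10^+1.46 + 10^-0.17) = 0.03277
DIC = [CO2*]/α₀ = 9.391×10^-5 / 0.03277 = 2.866 mmol/kg
[CO3²⁻] = α₂·DIC; α₂ = 0.02215, so [CO3²⁻] = 0.02215 × 2.866 = 0.0635 mmol/kg

[CO3²⁻] = 0.0635 mmol/kg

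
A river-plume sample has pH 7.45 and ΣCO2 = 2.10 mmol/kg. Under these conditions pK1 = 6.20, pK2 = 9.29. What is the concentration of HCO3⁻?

α₁ = 1 / (1 + [H⁺]/K1 + K2/[H⁺]) = 1 / (1 + 10^-1.25 + 10^-1.84)
   = 1 / (1 + 0.056234 + 0.014454) = 1/1.0707 = 0.9340
[HCO3⁻] = α₁ × DIC = 0.9340 × 2.10 = 1.96 mmol/kg

[HCO3⁻] = 1.96 mmol/kg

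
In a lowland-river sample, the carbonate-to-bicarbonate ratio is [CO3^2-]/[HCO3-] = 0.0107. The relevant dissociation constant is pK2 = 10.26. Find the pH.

pH = 8.29

From K2 = [H⁺][CO3^2-]/[HCO3-]:  pH = pK2 + log₁₀([CO3^2-]/[HCO3-])
log₁₀(0.0107) = -1.971
pH = 10.26 + (-1.971) = 8.29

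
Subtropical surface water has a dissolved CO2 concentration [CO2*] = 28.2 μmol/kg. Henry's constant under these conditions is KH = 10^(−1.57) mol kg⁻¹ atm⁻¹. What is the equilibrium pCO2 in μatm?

pCO2 = 1050 μatm

KH = 10^(−1.57) = 2.692×10^-2 mol kg⁻¹ atm⁻¹
pCO2 = [CO2*]/KH = 28.2×10^-6 / 2.692×10^-2 = 1.05×10^-3 atm = 1050 μatm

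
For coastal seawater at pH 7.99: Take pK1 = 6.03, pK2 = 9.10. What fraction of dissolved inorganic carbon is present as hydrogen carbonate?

α₁ = 0.919

α₁ = 1 / (1 + [H⁺]/K1 + K2/[H⁺]) = 1 / (1 + 10^-1.96 + 10^-1.11)
   = 1 / (1 + 0.010965 + 0.077625) = 1/1.0886 = 0.9186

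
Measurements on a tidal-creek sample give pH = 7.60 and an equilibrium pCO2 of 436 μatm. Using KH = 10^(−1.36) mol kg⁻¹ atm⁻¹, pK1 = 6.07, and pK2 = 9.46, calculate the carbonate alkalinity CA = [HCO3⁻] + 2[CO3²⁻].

[CO2*] = KH · pCO2 = 10^(−1.36) × 436×10^-6 = 1.903×10^-5 mol/kg
α₀ = 1/(1 + K1/[H⁺] + K1K2/[H⁺]²) = 1/(1 + 10^+1.53 + 10^-0.33) = 0.02829
DIC = [CO2*]/α₀ = 1.903×10^-5 / 0.02829 = 0.6728 mmol/kg
CA = (α₁ + 2α₂)·DIC = (0.9585 + 2×0.01323) × 0.6728 = 0.663 mmol/kg

CA = 0.663 mmol/kg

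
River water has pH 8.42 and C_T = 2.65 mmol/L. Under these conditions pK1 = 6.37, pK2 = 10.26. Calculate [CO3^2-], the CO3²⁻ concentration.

[CO3²⁻] = 0.0374 mmol/L

α₂ = 1 / (1 + [H⁺]/K2 + [H⁺]²/(K1K2)) = 1 / (1 + 10^+1.84 + 10^-0.21)
   = 1 / (1 + 69.183 + 0.61660) = 1/70.800 = 0.01412
[CO3²⁻] = α₂ × DIC = 0.01412 × 2.65 = 0.0374 mmol/L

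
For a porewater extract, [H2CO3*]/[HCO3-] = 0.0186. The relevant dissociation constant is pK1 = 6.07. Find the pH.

pH = 7.80

From K1 = [H⁺][HCO3-]/[H2CO3*]:  pH = pK1 − log₁₀([H2CO3*]/[HCO3-])
log₁₀(0.0186) = -1.730
pH = 6.07 − (-1.730) = 7.80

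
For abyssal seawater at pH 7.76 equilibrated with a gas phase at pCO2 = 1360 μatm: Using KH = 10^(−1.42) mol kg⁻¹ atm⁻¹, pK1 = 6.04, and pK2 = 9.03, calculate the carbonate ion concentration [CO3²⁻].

[CO3²⁻] = 0.146 mmol/kg

[CO2*] = KH · pCO2 = 10^(−1.42) × 1360×10^-6 = 5.171×10^-5 mol/kg
α₀ = 1/(1 + K1/[H⁺] + K1K2/[H⁺]²) = 1/(1 + 10^+1.72 + 10^+0.45) = 0.01776
DIC = [CO2*]/α₀ = 5.171×10^-5 / 0.01776 = 2.911 mmol/kg
[CO3²⁻] = α₂·DIC; α₂ = 0.05006, so [CO3²⁻] = 0.05006 × 2.911 = 0.146 mmol/kg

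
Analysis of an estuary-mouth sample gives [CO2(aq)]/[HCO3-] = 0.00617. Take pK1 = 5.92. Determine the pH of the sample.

From K1 = [H⁺][HCO3-]/[CO2(aq)]:  pH = pK1 − log₁₀([CO2(aq)]/[HCO3-])
log₁₀(0.00617) = -2.210
pH = 5.92 − (-2.210) = 8.13

pH = 8.13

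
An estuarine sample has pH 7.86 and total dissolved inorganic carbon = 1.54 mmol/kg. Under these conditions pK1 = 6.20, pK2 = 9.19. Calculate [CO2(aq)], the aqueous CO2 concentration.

α₀ = 1 / (1 + K1/[H⁺] + K1K2/[H⁺]²) = 1 / (1 + 10^+1.66 + 10^+0.33)
   = 1 / (1 + 45.709 + 2.1380) = 1/48.847 = 0.02047
[CO2*] = α₀ × DIC = 0.02047 × 1.54 = 0.0315 mmol/kg

[CO2*] = 0.0315 mmol/kg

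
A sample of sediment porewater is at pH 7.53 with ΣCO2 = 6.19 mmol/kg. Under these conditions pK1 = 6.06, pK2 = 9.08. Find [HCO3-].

[HCO3⁻] = 5.83 mmol/kg

α₁ = 1 / (1 + [H⁺]/K1 + K2/[H⁺]) = 1 / (1 + 10^-1.47 + 10^-1.55)
   = 1 / (1 + 0.033884 + 0.028184) = 1/1.0621 = 0.9416
[HCO3⁻] = α₁ × DIC = 0.9416 × 6.19 = 5.83 mmol/kg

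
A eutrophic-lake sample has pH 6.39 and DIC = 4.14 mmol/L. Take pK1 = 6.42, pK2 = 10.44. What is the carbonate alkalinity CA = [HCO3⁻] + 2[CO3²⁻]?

CA = [HCO3⁻] + 2[CO3²⁻] = (α₁ + 2α₂)·DIC
At pH 6.39: [H⁺]/K1 = 10^0.03 = 1.0715, K2/[H⁺] = 10^-4.05 = 8.9125×10^-5
α₁ = 1/(1 + 1.0715 + 8.9125×10^-5) = 1/2.0716 = 0.4827; α₂ = α₁·K2/[H⁺] = 4.302×10^-5
α₁ + 2α₂ = 0.4828
CA = 0.4828 × 4.14 = 2.00 mmol/L

CA = 2.00 mmol/L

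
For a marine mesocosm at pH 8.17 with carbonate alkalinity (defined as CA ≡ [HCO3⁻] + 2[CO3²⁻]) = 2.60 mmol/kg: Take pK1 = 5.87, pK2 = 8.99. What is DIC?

CA = [HCO3⁻] + 2[CO3²⁻] = (α₁ + 2α₂)·DIC
At pH 8.17: [H⁺]/K1 = 10^-2.30 = 0.0050119, K2/[H⁺] = 10^-0.82 = 0.15136
α₁ = 1/(1 + 0.0050119 + 0.15136) = 1/1.1564 = 0.8648; α₂ = α₁·K2/[H⁺] = 0.1309
α₁ + 2α₂ = 1.1266
DIC = CA / (α₁ + 2α₂) = 2.60 / 1.1266 = 2.31 mmol/kg

DIC = 2.31 mmol/kg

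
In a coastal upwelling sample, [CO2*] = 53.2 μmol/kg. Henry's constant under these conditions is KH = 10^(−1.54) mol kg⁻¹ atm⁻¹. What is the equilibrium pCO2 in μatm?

pCO2 = 1840 μatm

KH = 10^(−1.54) = 2.884×10^-2 mol kg⁻¹ atm⁻¹
pCO2 = [CO2*]/KH = 53.2×10^-6 / 2.884×10^-2 = 1.84×10^-3 atm = 1840 μatm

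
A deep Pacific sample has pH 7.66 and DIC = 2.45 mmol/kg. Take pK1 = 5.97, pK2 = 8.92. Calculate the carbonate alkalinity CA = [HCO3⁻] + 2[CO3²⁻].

CA = 2.53 mmol/kg

CA = [HCO3⁻] + 2[CO3²⁻] = (α₁ + 2α₂)·DIC
At pH 7.66: [H⁺]/K1 = 10^-1.69 = 0.020417, K2/[H⁺] = 10^-1.26 = 0.054954
α₁ = 1/(1 + 0.020417 + 0.054954) = 1/1.0754 = 0.9299; α₂ = α₁·K2/[H⁺] = 0.05110
α₁ + 2α₂ = 1.0321
CA = 1.0321 × 2.45 = 2.53 mmol/kg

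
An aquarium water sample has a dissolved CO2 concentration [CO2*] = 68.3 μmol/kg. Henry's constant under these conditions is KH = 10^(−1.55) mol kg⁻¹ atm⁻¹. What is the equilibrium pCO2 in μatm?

KH = 10^(−1.55) = 2.818×10^-2 mol kg⁻¹ atm⁻¹
pCO2 = [CO2*]/KH = 68.3×10^-6 / 2.818×10^-2 = 2.42×10^-3 atm = 2420 μatm

pCO2 = 2420 μatm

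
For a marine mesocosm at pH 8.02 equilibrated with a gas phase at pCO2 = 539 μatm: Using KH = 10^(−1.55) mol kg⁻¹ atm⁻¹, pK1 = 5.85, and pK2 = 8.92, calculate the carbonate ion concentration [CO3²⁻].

[CO2*] = KH · pCO2 = 10^(−1.55) × 539×10^-6 = 1.519×10^-5 mol/kg
α₀ = 1/(1 + K1/[H⁺] + K1K2/[H⁺]²) = 1/(1 + 10^+2.17 + 10^+1.27) = 0.005969
DIC = [CO2*]/α₀ = 1.519×10^-5 / 0.005969 = 2.545 mmol/kg
[CO3²⁻] = α₂·DIC; α₂ = 0.1111, so [CO3²⁻] = 0.1111 × 2.545 = 0.283 mmol/kg

[CO3²⁻] = 0.283 mmol/kg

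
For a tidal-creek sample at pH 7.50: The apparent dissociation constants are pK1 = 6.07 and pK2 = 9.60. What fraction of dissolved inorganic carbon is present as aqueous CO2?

α₀ = 0.0356

α₀ = 1 / (1 + K1/[H⁺] + K1K2/[H⁺]²) = 1 / (1 + 10^+1.43 + 10^-0.67)
   = 1 / (1 + 26.915 + 0.21380) = 1/28.129 = 0.03555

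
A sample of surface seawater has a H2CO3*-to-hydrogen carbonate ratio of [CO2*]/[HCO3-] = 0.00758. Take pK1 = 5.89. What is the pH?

From K1 = [H⁺][HCO3-]/[CO2*]:  pH = pK1 − log₁₀([CO2*]/[HCO3-])
log₁₀(0.00758) = -2.120
pH = 5.89 − (-2.120) = 8.01

pH = 8.01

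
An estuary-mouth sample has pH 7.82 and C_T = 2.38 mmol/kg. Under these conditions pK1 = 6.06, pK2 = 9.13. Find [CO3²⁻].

α₂ = 1 / (1 + [H⁺]/K2 + [H⁺]²/(K1K2)) = 1 / (1 + 10^+1.31 + 10^-0.45)
   = 1 / (1 + 20.417 + 0.35481) = 1/21.772 = 0.04593
[CO3²⁻] = α₂ × DIC = 0.04593 × 2.38 = 0.109 mmol/kg

[CO3²⁻] = 0.109 mmol/kg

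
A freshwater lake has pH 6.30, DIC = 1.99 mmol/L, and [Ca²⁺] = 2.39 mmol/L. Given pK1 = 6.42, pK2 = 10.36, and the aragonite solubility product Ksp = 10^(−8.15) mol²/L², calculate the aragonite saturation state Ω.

α₂ = 1 / (1 + [H⁺]/K2 + [H⁺]²/(K1K2)) = 1 / (1 + 10^+4.06 + 10^+4.18)
   = 1 / (1 + 1.1482×10^4 + 1.5136×10^4) = 1/2.6618×10^4 = 3.757×10^-5
[CO3²⁻] = α₂ × DIC = 3.757×10^-5 × 1.99 = 7.476×10^-5 mmol/L = 0.07476 μmol/L
Ksp = 10^(−8.15) = 7.079×10^-9
Ω = [Ca²⁺][CO3²⁻]/Ksp = (2.39×10^-3)(7.476×10^-8) / 7.079×10^-9 = 0.0252

Ω = 0.0252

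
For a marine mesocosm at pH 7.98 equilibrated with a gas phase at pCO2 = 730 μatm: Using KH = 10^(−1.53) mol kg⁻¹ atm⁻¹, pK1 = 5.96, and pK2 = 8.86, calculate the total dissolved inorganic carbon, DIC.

DIC = 2.57 mmol/kg

[CO2*] = KH · pCO2 = 10^(−1.53) × 730×10^-6 = 2.154×10^-5 mol/kg
α₀ = 1/(1 + K1/[H⁺] + K1K2/[H⁺]²) = 1/(1 + 10^+2.02 + 10^+1.14) = 0.008367
DIC = [CO2*]/α₀ = 2.154×10^-5 / 0.008367 = 2.57 mmol/kg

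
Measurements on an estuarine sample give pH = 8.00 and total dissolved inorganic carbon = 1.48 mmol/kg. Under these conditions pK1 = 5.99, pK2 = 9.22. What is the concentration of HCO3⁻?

α₁ = 1 / (1 + [H⁺]/K1 + K2/[H⁺]) = 1 / (1 + 10^-2.01 + 10^-1.22)
   = 1 / (1 + 0.0097724 + 0.060256) = 1/1.0700 = 0.9346
[HCO3⁻] = α₁ × DIC = 0.9346 × 1.48 = 1.38 mmol/kg

[HCO3⁻] = 1.38 mmol/kg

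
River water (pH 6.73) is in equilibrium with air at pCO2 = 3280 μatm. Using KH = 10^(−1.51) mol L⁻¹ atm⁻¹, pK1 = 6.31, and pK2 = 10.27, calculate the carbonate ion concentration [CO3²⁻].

[CO3²⁻] = 0.0769 μmol/L

[CO2*] = KH · pCO2 = 10^(−1.51) × 3280×10^-6 = 1.014×10^-4 mol/L
α₀ = 1/(1 + K1/[H⁺] + K1K2/[H⁺]²) = 1/(1 + 10^+0.42 + 10^-3.12) = 0.2754
DIC = [CO2*]/α₀ = 1.014×10^-4 / 0.2754 = 0.3680 mmol/L
[CO3²⁻] = α₂·DIC; α₂ = 0.0002089, so [CO3²⁻] = 0.0002089 × 0.3680 = 7.69×10^-5 mmol/L = 0.0769 μmol/L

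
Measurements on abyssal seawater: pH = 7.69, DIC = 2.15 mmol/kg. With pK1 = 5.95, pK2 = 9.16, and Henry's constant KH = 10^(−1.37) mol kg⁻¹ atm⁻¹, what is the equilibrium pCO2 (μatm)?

pCO2 = 872 μatm

α₀ = 1 / (1 + K1/[H⁺] + K1K2/[H⁺]²) = 1 / (1 + 10^+1.74 + 10^+0.27)
   = 1 / (1 + 54.954 + 1.8621) = 1/57.816 = 0.01730
[CO2*] = α₀ × DIC = 0.01730 × 2.15 = 0.03719 mmol/kg
pCO2 = [CO2*]/KH = 3.719×10^-5 / 4.266×10^-2 = 872 μatm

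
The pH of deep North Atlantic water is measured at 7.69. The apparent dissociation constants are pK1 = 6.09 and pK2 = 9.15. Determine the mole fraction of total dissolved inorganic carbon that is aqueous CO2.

α₀ = 1 / (1 + K1/[H⁺] + K1K2/[H⁺]²) = 1 / (1 + 10^+1.60 + 10^+0.14)
   = 1 / (1 + 39.811 + 1.3804) = 1/42.191 = 0.02370

α₀ = 0.0237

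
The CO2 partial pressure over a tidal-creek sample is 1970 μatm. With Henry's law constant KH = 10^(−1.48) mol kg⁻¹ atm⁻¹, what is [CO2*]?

KH = 10^(−1.48) = 3.311×10^-2 mol kg⁻¹ atm⁻¹
[CO2*] = KH · pCO2 = 3.311×10^-2 × 1970×10^-6 atm = 6.52×10^-5 mol/kg

[CO2*] = 65.2 μmol/kg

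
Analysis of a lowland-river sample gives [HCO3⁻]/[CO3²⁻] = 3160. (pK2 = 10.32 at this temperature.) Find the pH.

From K2 = [H⁺][CO3²⁻]/[HCO3⁻]:  pH = pK2 − log₁₀([HCO3⁻]/[CO3²⁻])
log₁₀(3160) = +3.500
pH = 10.32 − (+3.500) = 6.82

pH = 6.82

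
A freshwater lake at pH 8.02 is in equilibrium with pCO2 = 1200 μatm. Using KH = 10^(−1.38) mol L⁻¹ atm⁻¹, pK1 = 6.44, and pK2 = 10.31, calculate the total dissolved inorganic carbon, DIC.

DIC = 1.96 mmol/L

[CO2*] = KH · pCO2 = 10^(−1.38) × 1200×10^-6 = 5.002×10^-5 mol/L
α₀ = 1/(1 + K1/[H⁺] + K1K2/[H⁺]²) = 1/(1 + 10^+1.58 + 10^-0.71) = 0.02550
DIC = [CO2*]/α₀ = 5.002×10^-5 / 0.02550 = 1.96 mmol/L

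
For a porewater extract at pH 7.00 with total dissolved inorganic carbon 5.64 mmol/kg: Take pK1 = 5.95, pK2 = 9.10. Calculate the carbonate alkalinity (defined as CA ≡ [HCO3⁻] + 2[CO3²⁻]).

CA = 5.22 mmol/kg

CA = [HCO3⁻] + 2[CO3²⁻] = (α₁ + 2α₂)·DIC
At pH 7.00: [H⁺]/K1 = 10^-1.05 = 0.089125, K2/[H⁺] = 10^-2.10 = 0.0079433
α₁ = 1/(1 + 0.089125 + 0.0079433) = 1/1.0971 = 0.9115; α₂ = α₁·K2/[H⁺] = 0.007240
α₁ + 2α₂ = 0.9260
CA = 0.9260 × 5.64 = 5.22 mmol/kg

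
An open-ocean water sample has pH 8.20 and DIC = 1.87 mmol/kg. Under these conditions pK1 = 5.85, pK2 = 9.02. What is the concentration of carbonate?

[CO3²⁻] = 0.245 mmol/kg

α₂ = 1 / (1 + [H⁺]/K2 + [H⁺]²/(K1K2)) = 1 / (1 + 10^+0.82 + 10^-1.53)
   = 1 / (1 + 6.6069 + 0.029512) = 1/7.6364 = 0.1310
[CO3²⁻] = α₂ × DIC = 0.1310 × 1.87 = 0.245 mmol/kg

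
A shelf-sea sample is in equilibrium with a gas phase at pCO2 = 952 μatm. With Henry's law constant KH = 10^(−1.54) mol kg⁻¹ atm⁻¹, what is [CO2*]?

KH = 10^(−1.54) = 2.884×10^-2 mol kg⁻¹ atm⁻¹
[CO2*] = KH · pCO2 = 2.884×10^-2 × 952×10^-6 atm = 2.75×10^-5 mol/kg

[CO2*] = 27.5 μmol/kg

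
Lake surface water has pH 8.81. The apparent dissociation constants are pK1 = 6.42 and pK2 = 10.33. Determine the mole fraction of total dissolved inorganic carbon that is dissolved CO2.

α₀ = 1 / (1 + K1/[H⁺] + K1K2/[H⁺]²) = 1 / (1 + 10^+2.39 + 10^+0.87)
   = 1 / (1 + 245.47 + 7.4131) = 1/253.88 = 0.003939

α₀ = 0.00394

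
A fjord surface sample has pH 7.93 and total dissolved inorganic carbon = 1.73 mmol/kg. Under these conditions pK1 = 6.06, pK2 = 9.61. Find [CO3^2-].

α₂ = 1 / (1 + [H⁺]/K2 + [H⁺]²/(K1K2)) = 1 / (1 + 10^+1.68 + 10^-0.19)
   = 1 / (1 + 47.863 + 0.64565) = 1/49.509 = 0.02020
[CO3²⁻] = α₂ × DIC = 0.02020 × 1.73 = 0.0349 mmol/kg

[CO3²⁻] = 0.0349 mmol/kg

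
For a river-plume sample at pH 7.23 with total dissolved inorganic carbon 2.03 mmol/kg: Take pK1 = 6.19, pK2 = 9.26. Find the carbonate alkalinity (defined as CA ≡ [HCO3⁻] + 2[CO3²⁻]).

CA = 1.88 mmol/kg

CA = [HCO3⁻] + 2[CO3²⁻] = (α₁ + 2α₂)·DIC
At pH 7.23: [H⁺]/K1 = 10^-1.04 = 0.091201, K2/[H⁺] = 10^-2.03 = 0.0093325
α₁ = 1/(1 + 0.091201 + 0.0093325) = 1/1.1005 = 0.9087; α₂ = α₁·K2/[H⁺] = 0.008480
α₁ + 2α₂ = 0.9256
CA = 0.9256 × 2.03 = 1.88 mmol/kg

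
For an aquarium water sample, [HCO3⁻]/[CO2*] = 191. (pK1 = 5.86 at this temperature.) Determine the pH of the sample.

pH = 8.14

From K1 = [H⁺][HCO3⁻]/[CO2*]:  pH = pK1 + log₁₀([HCO3⁻]/[CO2*])
log₁₀(191) = +2.281
pH = 5.86 + (+2.281) = 8.14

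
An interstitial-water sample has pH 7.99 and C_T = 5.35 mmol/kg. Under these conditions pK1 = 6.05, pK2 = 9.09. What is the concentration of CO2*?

α₀ = 1 / (1 + K1/[H⁺] + K1K2/[H⁺]²) = 1 / (1 + 10^+1.94 + 10^+0.84)
   = 1 / (1 + 87.096 + 6.9183) = 1/95.015 = 0.01052
[CO2*] = α₀ × DIC = 0.01052 × 5.35 = 0.0563 mmol/kg

[CO2*] = 0.0563 mmol/kg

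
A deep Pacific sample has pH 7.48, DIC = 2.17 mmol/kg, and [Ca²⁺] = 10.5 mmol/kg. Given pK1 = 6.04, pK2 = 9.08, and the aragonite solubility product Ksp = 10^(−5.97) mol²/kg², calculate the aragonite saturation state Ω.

α₂ = 1 / (1 + [H⁺]/K2 + [H⁺]²/(K1K2)) = 1 / (1 + 10^+1.60 + 10^+0.16)
   = 1 / (1 + 39.811 + 1.4454) = 1/42.256 = 0.02367
[CO3²⁻] = α₂ × DIC = 0.02367 × 2.17 = 0.05135 mmol/kg
Ksp = 10^(−5.97) = 1.072×10^-6
Ω = [Ca²⁺][CO3²⁻]/Ksp = (10.5×10^-3)(5.135×10^-5) / 1.072×10^-6 = 0.503

Ω = 0.503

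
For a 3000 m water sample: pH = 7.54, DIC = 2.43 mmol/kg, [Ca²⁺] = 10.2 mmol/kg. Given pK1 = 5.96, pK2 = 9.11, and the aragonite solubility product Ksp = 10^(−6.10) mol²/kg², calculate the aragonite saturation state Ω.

α₂ = 1 / (1 + [H⁺]/K2 + [H⁺]²/(K1K2)) = 1 / (1 + 10^+1.57 + 10^-0.01)
   = 1 / (1 + 37.154 + 0.97724) = 1/39.131 = 0.02556
[CO3²⁻] = α₂ × DIC = 0.02556 × 2.43 = 0.06210 mmol/kg
Ksp = 10^(−6.10) = 7.943×10^-7
Ω = [Ca²⁺][CO3²⁻]/Ksp = (10.2×10^-3)(6.210×10^-5) / 7.943×10^-7 = 0.797

Ω = 0.797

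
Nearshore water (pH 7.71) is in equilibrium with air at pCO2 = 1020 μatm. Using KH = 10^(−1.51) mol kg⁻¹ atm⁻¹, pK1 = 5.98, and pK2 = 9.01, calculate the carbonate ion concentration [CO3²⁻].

[CO3²⁻] = 0.0848 mmol/kg

[CO2*] = KH · pCO2 = 10^(−1.51) × 1020×10^-6 = 3.152×10^-5 mol/kg
α₀ = 1/(1 + K1/[H⁺] + K1K2/[H⁺]²) = 1/(1 + 10^+1.73 + 10^+0.43) = 0.01742
DIC = [CO2*]/α₀ = 3.152×10^-5 / 0.01742 = 1.809 mmol/kg
[CO3²⁻] = α₂·DIC; α₂ = 0.04690, so [CO3²⁻] = 0.04690 × 1.809 = 0.0848 mmol/kg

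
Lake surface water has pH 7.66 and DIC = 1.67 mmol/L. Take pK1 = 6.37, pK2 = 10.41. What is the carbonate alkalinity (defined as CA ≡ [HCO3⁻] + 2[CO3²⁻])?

CA = [HCO3⁻] + 2[CO3²⁻] = (α₁ + 2α₂)·DIC
At pH 7.66: [H⁺]/K1 = 10^-1.29 = 0.051286, K2/[H⁺] = 10^-2.75 = 0.0017783
α₁ = 1/(1 + 0.051286 + 0.0017783) = 1/1.0531 = 0.9496; α₂ = α₁·K2/[H⁺] = 0.001689
α₁ + 2α₂ = 0.9530
CA = 0.9530 × 1.67 = 1.59 mmol/L

CA = 1.59 mmol/L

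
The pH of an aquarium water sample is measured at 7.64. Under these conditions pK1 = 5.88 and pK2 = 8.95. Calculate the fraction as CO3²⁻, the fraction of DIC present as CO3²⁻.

α₂ = 0.0459

α₂ = 1 / (1 + [H⁺]/K2 + [H⁺]²/(K1K2)) = 1 / (1 + 10^+1.31 + 10^-0.45)
   = 1 / (1 + 20.417 + 0.35481) = 1/21.772 = 0.04593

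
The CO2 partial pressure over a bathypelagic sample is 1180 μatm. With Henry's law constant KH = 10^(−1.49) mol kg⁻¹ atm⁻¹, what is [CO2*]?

[CO2*] = 38.2 μmol/kg

KH = 10^(−1.49) = 3.236×10^-2 mol kg⁻¹ atm⁻¹
[CO2*] = KH · pCO2 = 3.236×10^-2 × 1180×10^-6 atm = 3.82×10^-5 mol/kg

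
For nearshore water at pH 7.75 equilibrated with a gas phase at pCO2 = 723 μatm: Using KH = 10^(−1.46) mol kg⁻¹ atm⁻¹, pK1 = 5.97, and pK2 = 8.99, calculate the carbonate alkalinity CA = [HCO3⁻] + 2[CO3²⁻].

[CO2*] = KH · pCO2 = 10^(−1.46) × 723×10^-6 = 2.507×10^-5 mol/kg
α₀ = 1/(1 + K1/[H⁺] + K1K2/[H⁺]²) = 1/(1 + 10^+1.78 + 10^+0.54) = 0.01545
DIC = [CO2*]/α₀ = 2.507×10^-5 / 0.01545 = 1.623 mmol/kg
CA = (α₁ + 2α₂)·DIC = (0.9310 + 2×0.05357) × 1.623 = 1.68 mmol/kg

CA = 1.68 mmol/kg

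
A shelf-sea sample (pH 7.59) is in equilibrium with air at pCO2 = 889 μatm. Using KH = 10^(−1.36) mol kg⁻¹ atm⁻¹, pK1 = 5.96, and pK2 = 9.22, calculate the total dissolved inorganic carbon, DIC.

DIC = 1.73 mmol/kg

[CO2*] = KH · pCO2 = 10^(−1.36) × 889×10^-6 = 3.881×10^-5 mol/kg
α₀ = 1/(1 + K1/[H⁺] + K1K2/[H⁺]²) = 1/(1 + 10^+1.63 + 10^-0.00) = 0.02239
DIC = [CO2*]/α₀ = 3.881×10^-5 / 0.02239 = 1.73 mmol/kg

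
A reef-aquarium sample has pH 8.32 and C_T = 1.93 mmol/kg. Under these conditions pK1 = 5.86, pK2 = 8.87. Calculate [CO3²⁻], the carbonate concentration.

[CO3²⁻] = 0.423 mmol/kg

α₂ = 1 / (1 + [H⁺]/K2 + [H⁺]²/(K1K2)) = 1 / (1 + 10^+0.55 + 10^-1.91)
   = 1 / (1 + 3.5481 + 0.012303) = 1/4.5604 = 0.2193
[CO3²⁻] = α₂ × DIC = 0.2193 × 1.93 = 0.423 mmol/kg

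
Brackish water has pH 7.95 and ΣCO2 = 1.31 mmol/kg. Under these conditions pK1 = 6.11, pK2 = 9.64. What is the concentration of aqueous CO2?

α₀ = 1 / (1 + K1/[H⁺] + K1K2/[H⁺]²) = 1 / (1 + 10^+1.84 + 10^+0.15)
   = 1 / (1 + 69.183 + 1.4125) = 1/71.596 = 0.01397
[CO2*] = α₀ × DIC = 0.01397 × 1.31 = 0.0183 mmol/kg = 18.3 μmol/kg

[CO2*] = 18.3 μmol/kg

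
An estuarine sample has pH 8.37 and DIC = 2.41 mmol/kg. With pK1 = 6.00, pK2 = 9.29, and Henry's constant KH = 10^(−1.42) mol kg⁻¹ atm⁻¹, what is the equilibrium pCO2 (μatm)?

α₀ = 1 / (1 + K1/[H⁺] + K1K2/[H⁺]²) = 1 / (1 + 10^+2.37 + 10^+1.45)
   = 1 / (1 + 234.42 + 28.184) = 1/263.61 = 0.003794
[CO2*] = α₀ × DIC = 0.003794 × 2.41 = 0.009142 mmol/kg = 9.142 μmol/kg
pCO2 = [CO2*]/KH = 9.142×10^-6 / 3.802×10^-2 = 240 μatm

pCO2 = 240 μatm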